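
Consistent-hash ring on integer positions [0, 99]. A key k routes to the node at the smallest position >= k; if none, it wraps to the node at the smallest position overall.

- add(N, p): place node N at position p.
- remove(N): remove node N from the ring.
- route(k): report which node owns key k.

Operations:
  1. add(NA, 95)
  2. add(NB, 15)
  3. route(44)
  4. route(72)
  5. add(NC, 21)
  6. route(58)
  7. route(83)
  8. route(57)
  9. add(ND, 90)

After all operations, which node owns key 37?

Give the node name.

Op 1: add NA@95 -> ring=[95:NA]
Op 2: add NB@15 -> ring=[15:NB,95:NA]
Op 3: route key 44: smallest pos >= 44 is 95 -> NA
Op 4: route key 72: smallest pos >= 72 is 95 -> NA
Op 5: add NC@21 -> ring=[15:NB,21:NC,95:NA]
Op 6: route key 58: smallest pos >= 58 is 95 -> NA
Op 7: route key 83: smallest pos >= 83 is 95 -> NA
Op 8: route key 57: smallest pos >= 57 is 95 -> NA
Op 9: add ND@90 -> ring=[15:NB,21:NC,90:ND,95:NA]
Final route key 37: smallest pos >= 37 is 90 -> ND

Answer: ND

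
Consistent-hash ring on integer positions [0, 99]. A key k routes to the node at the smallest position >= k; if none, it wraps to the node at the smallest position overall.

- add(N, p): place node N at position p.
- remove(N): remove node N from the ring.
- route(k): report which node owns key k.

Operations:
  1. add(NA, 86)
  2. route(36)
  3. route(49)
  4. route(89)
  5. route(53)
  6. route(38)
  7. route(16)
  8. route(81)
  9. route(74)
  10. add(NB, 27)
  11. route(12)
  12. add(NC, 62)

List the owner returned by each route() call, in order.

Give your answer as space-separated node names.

Op 1: add NA@86 -> ring=[86:NA]
Op 2: route key 36: smallest pos >= 36 is 86 -> NA
Op 3: route key 49: smallest pos >= 49 is 86 -> NA
Op 4: route key 89: none >= 89, wrap to smallest pos 86 -> NA
Op 5: route key 53: smallest pos >= 53 is 86 -> NA
Op 6: route key 38: smallest pos >= 38 is 86 -> NA
Op 7: route key 16: smallest pos >= 16 is 86 -> NA
Op 8: route key 81: smallest pos >= 81 is 86 -> NA
Op 9: route key 74: smallest pos >= 74 is 86 -> NA
Op 10: add NB@27 -> ring=[27:NB,86:NA]
Op 11: route key 12: smallest pos >= 12 is 27 -> NB
Op 12: add NC@62 -> ring=[27:NB,62:NC,86:NA]

Answer: NA NA NA NA NA NA NA NA NB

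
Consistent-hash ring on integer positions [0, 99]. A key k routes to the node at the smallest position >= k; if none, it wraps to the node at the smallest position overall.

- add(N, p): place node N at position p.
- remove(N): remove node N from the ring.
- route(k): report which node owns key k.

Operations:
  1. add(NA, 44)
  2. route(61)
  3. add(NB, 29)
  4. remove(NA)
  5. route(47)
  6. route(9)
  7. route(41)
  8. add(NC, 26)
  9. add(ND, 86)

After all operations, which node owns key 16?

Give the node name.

Answer: NC

Derivation:
Op 1: add NA@44 -> ring=[44:NA]
Op 2: route key 61: none >= 61, wrap to smallest pos 44 -> NA
Op 3: add NB@29 -> ring=[29:NB,44:NA]
Op 4: remove NA -> ring=[29:NB]
Op 5: route key 47: none >= 47, wrap to smallest pos 29 -> NB
Op 6: route key 9: smallest pos >= 9 is 29 -> NB
Op 7: route key 41: none >= 41, wrap to smallest pos 29 -> NB
Op 8: add NC@26 -> ring=[26:NC,29:NB]
Op 9: add ND@86 -> ring=[26:NC,29:NB,86:ND]
Final route key 16: smallest pos >= 16 is 26 -> NC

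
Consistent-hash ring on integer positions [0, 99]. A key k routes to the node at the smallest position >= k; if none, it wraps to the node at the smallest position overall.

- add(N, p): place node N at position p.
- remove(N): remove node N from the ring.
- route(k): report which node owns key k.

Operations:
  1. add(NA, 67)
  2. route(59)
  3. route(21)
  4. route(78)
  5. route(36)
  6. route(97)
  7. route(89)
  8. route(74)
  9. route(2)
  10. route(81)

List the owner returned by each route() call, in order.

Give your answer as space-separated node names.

Op 1: add NA@67 -> ring=[67:NA]
Op 2: route key 59: smallest pos >= 59 is 67 -> NA
Op 3: route key 21: smallest pos >= 21 is 67 -> NA
Op 4: route key 78: none >= 78, wrap to smallest pos 67 -> NA
Op 5: route key 36: smallest pos >= 36 is 67 -> NA
Op 6: route key 97: none >= 97, wrap to smallest pos 67 -> NA
Op 7: route key 89: none >= 89, wrap to smallest pos 67 -> NA
Op 8: route key 74: none >= 74, wrap to smallest pos 67 -> NA
Op 9: route key 2: smallest pos >= 2 is 67 -> NA
Op 10: route key 81: none >= 81, wrap to smallest pos 67 -> NA

Answer: NA NA NA NA NA NA NA NA NA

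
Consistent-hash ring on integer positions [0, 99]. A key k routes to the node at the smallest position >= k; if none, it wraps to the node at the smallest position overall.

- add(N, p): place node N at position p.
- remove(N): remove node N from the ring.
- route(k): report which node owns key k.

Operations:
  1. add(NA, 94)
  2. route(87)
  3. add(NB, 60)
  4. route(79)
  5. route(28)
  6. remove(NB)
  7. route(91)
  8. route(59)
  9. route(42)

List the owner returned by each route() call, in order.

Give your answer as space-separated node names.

Op 1: add NA@94 -> ring=[94:NA]
Op 2: route key 87: smallest pos >= 87 is 94 -> NA
Op 3: add NB@60 -> ring=[60:NB,94:NA]
Op 4: route key 79: smallest pos >= 79 is 94 -> NA
Op 5: route key 28: smallest pos >= 28 is 60 -> NB
Op 6: remove NB -> ring=[94:NA]
Op 7: route key 91: smallest pos >= 91 is 94 -> NA
Op 8: route key 59: smallest pos >= 59 is 94 -> NA
Op 9: route key 42: smallest pos >= 42 is 94 -> NA

Answer: NA NA NB NA NA NA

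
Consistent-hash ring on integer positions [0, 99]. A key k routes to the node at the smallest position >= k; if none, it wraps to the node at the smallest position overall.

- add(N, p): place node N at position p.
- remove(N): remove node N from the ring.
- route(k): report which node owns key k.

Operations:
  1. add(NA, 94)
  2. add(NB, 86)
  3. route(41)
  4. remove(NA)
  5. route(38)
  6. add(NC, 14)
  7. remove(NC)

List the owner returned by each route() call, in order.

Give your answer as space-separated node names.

Op 1: add NA@94 -> ring=[94:NA]
Op 2: add NB@86 -> ring=[86:NB,94:NA]
Op 3: route key 41: smallest pos >= 41 is 86 -> NB
Op 4: remove NA -> ring=[86:NB]
Op 5: route key 38: smallest pos >= 38 is 86 -> NB
Op 6: add NC@14 -> ring=[14:NC,86:NB]
Op 7: remove NC -> ring=[86:NB]

Answer: NB NB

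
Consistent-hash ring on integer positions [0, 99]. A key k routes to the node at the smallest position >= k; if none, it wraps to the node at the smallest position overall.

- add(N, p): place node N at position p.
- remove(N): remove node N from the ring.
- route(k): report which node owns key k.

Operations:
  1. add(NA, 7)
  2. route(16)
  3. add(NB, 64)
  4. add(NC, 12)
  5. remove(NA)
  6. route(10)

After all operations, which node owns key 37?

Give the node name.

Answer: NB

Derivation:
Op 1: add NA@7 -> ring=[7:NA]
Op 2: route key 16: none >= 16, wrap to smallest pos 7 -> NA
Op 3: add NB@64 -> ring=[7:NA,64:NB]
Op 4: add NC@12 -> ring=[7:NA,12:NC,64:NB]
Op 5: remove NA -> ring=[12:NC,64:NB]
Op 6: route key 10: smallest pos >= 10 is 12 -> NC
Final route key 37: smallest pos >= 37 is 64 -> NB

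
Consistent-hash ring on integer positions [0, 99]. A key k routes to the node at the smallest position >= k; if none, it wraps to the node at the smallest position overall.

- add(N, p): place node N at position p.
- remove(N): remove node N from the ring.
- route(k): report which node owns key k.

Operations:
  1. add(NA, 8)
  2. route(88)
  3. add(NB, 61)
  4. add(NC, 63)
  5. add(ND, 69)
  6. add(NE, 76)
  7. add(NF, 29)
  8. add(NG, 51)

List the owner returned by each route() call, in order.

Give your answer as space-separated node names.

Op 1: add NA@8 -> ring=[8:NA]
Op 2: route key 88: none >= 88, wrap to smallest pos 8 -> NA
Op 3: add NB@61 -> ring=[8:NA,61:NB]
Op 4: add NC@63 -> ring=[8:NA,61:NB,63:NC]
Op 5: add ND@69 -> ring=[8:NA,61:NB,63:NC,69:ND]
Op 6: add NE@76 -> ring=[8:NA,61:NB,63:NC,69:ND,76:NE]
Op 7: add NF@29 -> ring=[8:NA,29:NF,61:NB,63:NC,69:ND,76:NE]
Op 8: add NG@51 -> ring=[8:NA,29:NF,51:NG,61:NB,63:NC,69:ND,76:NE]

Answer: NA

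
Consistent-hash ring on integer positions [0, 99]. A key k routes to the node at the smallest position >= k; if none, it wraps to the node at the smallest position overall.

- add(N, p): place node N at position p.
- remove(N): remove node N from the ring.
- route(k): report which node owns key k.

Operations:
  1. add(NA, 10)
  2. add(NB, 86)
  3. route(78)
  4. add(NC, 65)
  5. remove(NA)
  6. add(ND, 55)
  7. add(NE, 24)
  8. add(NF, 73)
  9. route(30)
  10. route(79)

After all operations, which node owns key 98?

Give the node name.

Answer: NE

Derivation:
Op 1: add NA@10 -> ring=[10:NA]
Op 2: add NB@86 -> ring=[10:NA,86:NB]
Op 3: route key 78: smallest pos >= 78 is 86 -> NB
Op 4: add NC@65 -> ring=[10:NA,65:NC,86:NB]
Op 5: remove NA -> ring=[65:NC,86:NB]
Op 6: add ND@55 -> ring=[55:ND,65:NC,86:NB]
Op 7: add NE@24 -> ring=[24:NE,55:ND,65:NC,86:NB]
Op 8: add NF@73 -> ring=[24:NE,55:ND,65:NC,73:NF,86:NB]
Op 9: route key 30: smallest pos >= 30 is 55 -> ND
Op 10: route key 79: smallest pos >= 79 is 86 -> NB
Final route key 98: none >= 98, wrap to smallest pos 24 -> NE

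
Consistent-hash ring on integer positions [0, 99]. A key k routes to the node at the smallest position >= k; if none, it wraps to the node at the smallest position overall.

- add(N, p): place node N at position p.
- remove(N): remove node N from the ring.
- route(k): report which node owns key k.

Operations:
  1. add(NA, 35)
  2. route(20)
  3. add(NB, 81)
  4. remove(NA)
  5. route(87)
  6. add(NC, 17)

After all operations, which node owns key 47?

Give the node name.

Op 1: add NA@35 -> ring=[35:NA]
Op 2: route key 20: smallest pos >= 20 is 35 -> NA
Op 3: add NB@81 -> ring=[35:NA,81:NB]
Op 4: remove NA -> ring=[81:NB]
Op 5: route key 87: none >= 87, wrap to smallest pos 81 -> NB
Op 6: add NC@17 -> ring=[17:NC,81:NB]
Final route key 47: smallest pos >= 47 is 81 -> NB

Answer: NB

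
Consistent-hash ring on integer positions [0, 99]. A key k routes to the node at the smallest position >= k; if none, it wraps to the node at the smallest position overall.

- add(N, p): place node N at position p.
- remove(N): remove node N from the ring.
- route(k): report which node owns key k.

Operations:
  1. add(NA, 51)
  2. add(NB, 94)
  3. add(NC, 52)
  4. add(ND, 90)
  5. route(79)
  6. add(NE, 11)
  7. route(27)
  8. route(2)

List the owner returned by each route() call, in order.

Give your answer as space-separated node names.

Op 1: add NA@51 -> ring=[51:NA]
Op 2: add NB@94 -> ring=[51:NA,94:NB]
Op 3: add NC@52 -> ring=[51:NA,52:NC,94:NB]
Op 4: add ND@90 -> ring=[51:NA,52:NC,90:ND,94:NB]
Op 5: route key 79: smallest pos >= 79 is 90 -> ND
Op 6: add NE@11 -> ring=[11:NE,51:NA,52:NC,90:ND,94:NB]
Op 7: route key 27: smallest pos >= 27 is 51 -> NA
Op 8: route key 2: smallest pos >= 2 is 11 -> NE

Answer: ND NA NE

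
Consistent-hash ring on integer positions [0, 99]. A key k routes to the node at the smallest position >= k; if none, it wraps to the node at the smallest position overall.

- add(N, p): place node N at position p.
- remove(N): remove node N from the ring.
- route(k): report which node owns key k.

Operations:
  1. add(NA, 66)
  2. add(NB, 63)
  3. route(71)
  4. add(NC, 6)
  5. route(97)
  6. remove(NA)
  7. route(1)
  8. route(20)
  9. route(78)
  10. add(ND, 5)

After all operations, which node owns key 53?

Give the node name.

Op 1: add NA@66 -> ring=[66:NA]
Op 2: add NB@63 -> ring=[63:NB,66:NA]
Op 3: route key 71: none >= 71, wrap to smallest pos 63 -> NB
Op 4: add NC@6 -> ring=[6:NC,63:NB,66:NA]
Op 5: route key 97: none >= 97, wrap to smallest pos 6 -> NC
Op 6: remove NA -> ring=[6:NC,63:NB]
Op 7: route key 1: smallest pos >= 1 is 6 -> NC
Op 8: route key 20: smallest pos >= 20 is 63 -> NB
Op 9: route key 78: none >= 78, wrap to smallest pos 6 -> NC
Op 10: add ND@5 -> ring=[5:ND,6:NC,63:NB]
Final route key 53: smallest pos >= 53 is 63 -> NB

Answer: NB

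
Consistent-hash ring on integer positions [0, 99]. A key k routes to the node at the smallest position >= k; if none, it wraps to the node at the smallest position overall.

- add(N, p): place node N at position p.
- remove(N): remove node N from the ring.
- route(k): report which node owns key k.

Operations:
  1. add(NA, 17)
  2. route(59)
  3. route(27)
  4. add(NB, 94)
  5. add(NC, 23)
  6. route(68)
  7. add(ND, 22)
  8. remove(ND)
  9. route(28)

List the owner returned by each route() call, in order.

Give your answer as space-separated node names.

Op 1: add NA@17 -> ring=[17:NA]
Op 2: route key 59: none >= 59, wrap to smallest pos 17 -> NA
Op 3: route key 27: none >= 27, wrap to smallest pos 17 -> NA
Op 4: add NB@94 -> ring=[17:NA,94:NB]
Op 5: add NC@23 -> ring=[17:NA,23:NC,94:NB]
Op 6: route key 68: smallest pos >= 68 is 94 -> NB
Op 7: add ND@22 -> ring=[17:NA,22:ND,23:NC,94:NB]
Op 8: remove ND -> ring=[17:NA,23:NC,94:NB]
Op 9: route key 28: smallest pos >= 28 is 94 -> NB

Answer: NA NA NB NB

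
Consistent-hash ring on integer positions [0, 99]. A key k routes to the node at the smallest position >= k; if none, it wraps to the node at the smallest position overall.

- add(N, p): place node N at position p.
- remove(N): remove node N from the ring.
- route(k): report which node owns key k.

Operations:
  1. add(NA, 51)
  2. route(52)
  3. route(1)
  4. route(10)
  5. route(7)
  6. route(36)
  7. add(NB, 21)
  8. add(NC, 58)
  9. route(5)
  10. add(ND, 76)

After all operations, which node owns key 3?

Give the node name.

Op 1: add NA@51 -> ring=[51:NA]
Op 2: route key 52: none >= 52, wrap to smallest pos 51 -> NA
Op 3: route key 1: smallest pos >= 1 is 51 -> NA
Op 4: route key 10: smallest pos >= 10 is 51 -> NA
Op 5: route key 7: smallest pos >= 7 is 51 -> NA
Op 6: route key 36: smallest pos >= 36 is 51 -> NA
Op 7: add NB@21 -> ring=[21:NB,51:NA]
Op 8: add NC@58 -> ring=[21:NB,51:NA,58:NC]
Op 9: route key 5: smallest pos >= 5 is 21 -> NB
Op 10: add ND@76 -> ring=[21:NB,51:NA,58:NC,76:ND]
Final route key 3: smallest pos >= 3 is 21 -> NB

Answer: NB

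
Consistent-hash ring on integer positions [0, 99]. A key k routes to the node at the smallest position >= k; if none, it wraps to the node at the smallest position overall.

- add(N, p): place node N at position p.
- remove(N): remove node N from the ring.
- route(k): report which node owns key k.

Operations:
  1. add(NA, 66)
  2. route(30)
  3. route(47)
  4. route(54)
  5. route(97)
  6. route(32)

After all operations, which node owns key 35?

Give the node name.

Op 1: add NA@66 -> ring=[66:NA]
Op 2: route key 30: smallest pos >= 30 is 66 -> NA
Op 3: route key 47: smallest pos >= 47 is 66 -> NA
Op 4: route key 54: smallest pos >= 54 is 66 -> NA
Op 5: route key 97: none >= 97, wrap to smallest pos 66 -> NA
Op 6: route key 32: smallest pos >= 32 is 66 -> NA
Final route key 35: smallest pos >= 35 is 66 -> NA

Answer: NA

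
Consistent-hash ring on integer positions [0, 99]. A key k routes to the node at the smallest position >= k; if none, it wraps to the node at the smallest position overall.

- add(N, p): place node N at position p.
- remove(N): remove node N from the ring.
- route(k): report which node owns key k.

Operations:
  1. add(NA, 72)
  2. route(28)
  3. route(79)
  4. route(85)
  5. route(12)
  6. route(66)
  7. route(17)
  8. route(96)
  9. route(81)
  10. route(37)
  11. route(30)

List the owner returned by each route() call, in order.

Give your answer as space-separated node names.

Answer: NA NA NA NA NA NA NA NA NA NA

Derivation:
Op 1: add NA@72 -> ring=[72:NA]
Op 2: route key 28: smallest pos >= 28 is 72 -> NA
Op 3: route key 79: none >= 79, wrap to smallest pos 72 -> NA
Op 4: route key 85: none >= 85, wrap to smallest pos 72 -> NA
Op 5: route key 12: smallest pos >= 12 is 72 -> NA
Op 6: route key 66: smallest pos >= 66 is 72 -> NA
Op 7: route key 17: smallest pos >= 17 is 72 -> NA
Op 8: route key 96: none >= 96, wrap to smallest pos 72 -> NA
Op 9: route key 81: none >= 81, wrap to smallest pos 72 -> NA
Op 10: route key 37: smallest pos >= 37 is 72 -> NA
Op 11: route key 30: smallest pos >= 30 is 72 -> NA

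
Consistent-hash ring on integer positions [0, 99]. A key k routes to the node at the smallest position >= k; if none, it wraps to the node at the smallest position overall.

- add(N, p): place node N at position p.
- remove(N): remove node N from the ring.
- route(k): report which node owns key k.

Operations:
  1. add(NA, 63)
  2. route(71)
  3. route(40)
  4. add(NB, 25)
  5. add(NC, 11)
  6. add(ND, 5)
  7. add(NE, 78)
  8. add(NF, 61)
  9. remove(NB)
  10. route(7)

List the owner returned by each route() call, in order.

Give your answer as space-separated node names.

Op 1: add NA@63 -> ring=[63:NA]
Op 2: route key 71: none >= 71, wrap to smallest pos 63 -> NA
Op 3: route key 40: smallest pos >= 40 is 63 -> NA
Op 4: add NB@25 -> ring=[25:NB,63:NA]
Op 5: add NC@11 -> ring=[11:NC,25:NB,63:NA]
Op 6: add ND@5 -> ring=[5:ND,11:NC,25:NB,63:NA]
Op 7: add NE@78 -> ring=[5:ND,11:NC,25:NB,63:NA,78:NE]
Op 8: add NF@61 -> ring=[5:ND,11:NC,25:NB,61:NF,63:NA,78:NE]
Op 9: remove NB -> ring=[5:ND,11:NC,61:NF,63:NA,78:NE]
Op 10: route key 7: smallest pos >= 7 is 11 -> NC

Answer: NA NA NC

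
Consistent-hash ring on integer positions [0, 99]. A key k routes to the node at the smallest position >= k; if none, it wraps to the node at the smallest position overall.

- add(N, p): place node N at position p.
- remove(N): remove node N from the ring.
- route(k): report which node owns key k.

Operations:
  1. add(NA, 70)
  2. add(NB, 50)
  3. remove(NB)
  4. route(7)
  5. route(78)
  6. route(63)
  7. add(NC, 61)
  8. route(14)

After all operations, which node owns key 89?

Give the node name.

Op 1: add NA@70 -> ring=[70:NA]
Op 2: add NB@50 -> ring=[50:NB,70:NA]
Op 3: remove NB -> ring=[70:NA]
Op 4: route key 7: smallest pos >= 7 is 70 -> NA
Op 5: route key 78: none >= 78, wrap to smallest pos 70 -> NA
Op 6: route key 63: smallest pos >= 63 is 70 -> NA
Op 7: add NC@61 -> ring=[61:NC,70:NA]
Op 8: route key 14: smallest pos >= 14 is 61 -> NC
Final route key 89: none >= 89, wrap to smallest pos 61 -> NC

Answer: NC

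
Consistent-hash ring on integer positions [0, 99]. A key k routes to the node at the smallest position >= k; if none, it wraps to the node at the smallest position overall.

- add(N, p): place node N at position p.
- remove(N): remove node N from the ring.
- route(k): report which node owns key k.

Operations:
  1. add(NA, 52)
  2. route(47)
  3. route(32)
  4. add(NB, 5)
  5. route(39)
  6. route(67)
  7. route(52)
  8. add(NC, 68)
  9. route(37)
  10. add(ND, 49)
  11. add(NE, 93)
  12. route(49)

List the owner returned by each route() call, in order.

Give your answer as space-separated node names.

Op 1: add NA@52 -> ring=[52:NA]
Op 2: route key 47: smallest pos >= 47 is 52 -> NA
Op 3: route key 32: smallest pos >= 32 is 52 -> NA
Op 4: add NB@5 -> ring=[5:NB,52:NA]
Op 5: route key 39: smallest pos >= 39 is 52 -> NA
Op 6: route key 67: none >= 67, wrap to smallest pos 5 -> NB
Op 7: route key 52: smallest pos >= 52 is 52 -> NA
Op 8: add NC@68 -> ring=[5:NB,52:NA,68:NC]
Op 9: route key 37: smallest pos >= 37 is 52 -> NA
Op 10: add ND@49 -> ring=[5:NB,49:ND,52:NA,68:NC]
Op 11: add NE@93 -> ring=[5:NB,49:ND,52:NA,68:NC,93:NE]
Op 12: route key 49: smallest pos >= 49 is 49 -> ND

Answer: NA NA NA NB NA NA ND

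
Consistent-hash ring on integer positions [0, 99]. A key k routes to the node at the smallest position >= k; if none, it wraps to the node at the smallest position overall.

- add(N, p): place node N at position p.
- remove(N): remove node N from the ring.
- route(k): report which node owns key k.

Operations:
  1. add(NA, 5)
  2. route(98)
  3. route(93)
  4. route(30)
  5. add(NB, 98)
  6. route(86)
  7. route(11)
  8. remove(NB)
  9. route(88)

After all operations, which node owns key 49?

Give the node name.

Answer: NA

Derivation:
Op 1: add NA@5 -> ring=[5:NA]
Op 2: route key 98: none >= 98, wrap to smallest pos 5 -> NA
Op 3: route key 93: none >= 93, wrap to smallest pos 5 -> NA
Op 4: route key 30: none >= 30, wrap to smallest pos 5 -> NA
Op 5: add NB@98 -> ring=[5:NA,98:NB]
Op 6: route key 86: smallest pos >= 86 is 98 -> NB
Op 7: route key 11: smallest pos >= 11 is 98 -> NB
Op 8: remove NB -> ring=[5:NA]
Op 9: route key 88: none >= 88, wrap to smallest pos 5 -> NA
Final route key 49: none >= 49, wrap to smallest pos 5 -> NA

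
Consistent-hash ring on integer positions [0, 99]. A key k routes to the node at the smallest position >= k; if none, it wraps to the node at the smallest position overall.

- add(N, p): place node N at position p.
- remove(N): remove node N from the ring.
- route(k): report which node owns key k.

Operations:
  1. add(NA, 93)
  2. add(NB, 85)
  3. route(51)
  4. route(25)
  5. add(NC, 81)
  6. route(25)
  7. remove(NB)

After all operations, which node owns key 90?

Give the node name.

Op 1: add NA@93 -> ring=[93:NA]
Op 2: add NB@85 -> ring=[85:NB,93:NA]
Op 3: route key 51: smallest pos >= 51 is 85 -> NB
Op 4: route key 25: smallest pos >= 25 is 85 -> NB
Op 5: add NC@81 -> ring=[81:NC,85:NB,93:NA]
Op 6: route key 25: smallest pos >= 25 is 81 -> NC
Op 7: remove NB -> ring=[81:NC,93:NA]
Final route key 90: smallest pos >= 90 is 93 -> NA

Answer: NA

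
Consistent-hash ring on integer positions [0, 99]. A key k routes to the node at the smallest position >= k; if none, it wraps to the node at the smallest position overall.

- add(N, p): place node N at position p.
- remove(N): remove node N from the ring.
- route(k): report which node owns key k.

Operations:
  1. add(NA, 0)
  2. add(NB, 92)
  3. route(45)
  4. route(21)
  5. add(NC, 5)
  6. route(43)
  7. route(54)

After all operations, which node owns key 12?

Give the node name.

Op 1: add NA@0 -> ring=[0:NA]
Op 2: add NB@92 -> ring=[0:NA,92:NB]
Op 3: route key 45: smallest pos >= 45 is 92 -> NB
Op 4: route key 21: smallest pos >= 21 is 92 -> NB
Op 5: add NC@5 -> ring=[0:NA,5:NC,92:NB]
Op 6: route key 43: smallest pos >= 43 is 92 -> NB
Op 7: route key 54: smallest pos >= 54 is 92 -> NB
Final route key 12: smallest pos >= 12 is 92 -> NB

Answer: NB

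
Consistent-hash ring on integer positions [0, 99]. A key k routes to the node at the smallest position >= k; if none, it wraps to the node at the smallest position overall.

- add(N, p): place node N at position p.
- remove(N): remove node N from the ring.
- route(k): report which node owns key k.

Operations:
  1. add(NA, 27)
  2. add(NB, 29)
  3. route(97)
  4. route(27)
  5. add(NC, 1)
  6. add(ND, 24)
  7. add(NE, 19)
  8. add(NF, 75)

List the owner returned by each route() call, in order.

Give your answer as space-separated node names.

Op 1: add NA@27 -> ring=[27:NA]
Op 2: add NB@29 -> ring=[27:NA,29:NB]
Op 3: route key 97: none >= 97, wrap to smallest pos 27 -> NA
Op 4: route key 27: smallest pos >= 27 is 27 -> NA
Op 5: add NC@1 -> ring=[1:NC,27:NA,29:NB]
Op 6: add ND@24 -> ring=[1:NC,24:ND,27:NA,29:NB]
Op 7: add NE@19 -> ring=[1:NC,19:NE,24:ND,27:NA,29:NB]
Op 8: add NF@75 -> ring=[1:NC,19:NE,24:ND,27:NA,29:NB,75:NF]

Answer: NA NA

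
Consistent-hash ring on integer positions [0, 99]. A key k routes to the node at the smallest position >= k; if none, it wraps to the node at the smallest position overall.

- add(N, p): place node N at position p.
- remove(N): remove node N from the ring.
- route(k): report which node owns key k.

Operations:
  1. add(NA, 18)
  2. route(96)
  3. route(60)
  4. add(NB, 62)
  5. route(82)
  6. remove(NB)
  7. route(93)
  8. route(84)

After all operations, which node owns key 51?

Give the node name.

Answer: NA

Derivation:
Op 1: add NA@18 -> ring=[18:NA]
Op 2: route key 96: none >= 96, wrap to smallest pos 18 -> NA
Op 3: route key 60: none >= 60, wrap to smallest pos 18 -> NA
Op 4: add NB@62 -> ring=[18:NA,62:NB]
Op 5: route key 82: none >= 82, wrap to smallest pos 18 -> NA
Op 6: remove NB -> ring=[18:NA]
Op 7: route key 93: none >= 93, wrap to smallest pos 18 -> NA
Op 8: route key 84: none >= 84, wrap to smallest pos 18 -> NA
Final route key 51: none >= 51, wrap to smallest pos 18 -> NA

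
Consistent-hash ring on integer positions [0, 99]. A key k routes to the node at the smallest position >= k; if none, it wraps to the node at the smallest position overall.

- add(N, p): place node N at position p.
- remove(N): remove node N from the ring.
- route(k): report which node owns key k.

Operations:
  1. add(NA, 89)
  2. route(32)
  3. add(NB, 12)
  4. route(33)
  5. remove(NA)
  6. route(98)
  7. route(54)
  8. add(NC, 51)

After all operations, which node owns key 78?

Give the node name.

Answer: NB

Derivation:
Op 1: add NA@89 -> ring=[89:NA]
Op 2: route key 32: smallest pos >= 32 is 89 -> NA
Op 3: add NB@12 -> ring=[12:NB,89:NA]
Op 4: route key 33: smallest pos >= 33 is 89 -> NA
Op 5: remove NA -> ring=[12:NB]
Op 6: route key 98: none >= 98, wrap to smallest pos 12 -> NB
Op 7: route key 54: none >= 54, wrap to smallest pos 12 -> NB
Op 8: add NC@51 -> ring=[12:NB,51:NC]
Final route key 78: none >= 78, wrap to smallest pos 12 -> NB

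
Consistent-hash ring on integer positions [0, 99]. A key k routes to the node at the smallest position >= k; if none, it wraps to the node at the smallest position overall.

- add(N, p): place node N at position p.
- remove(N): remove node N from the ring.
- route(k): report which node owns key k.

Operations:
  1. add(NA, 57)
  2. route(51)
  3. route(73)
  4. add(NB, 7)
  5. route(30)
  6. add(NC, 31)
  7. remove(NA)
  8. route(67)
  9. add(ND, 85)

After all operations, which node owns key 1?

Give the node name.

Op 1: add NA@57 -> ring=[57:NA]
Op 2: route key 51: smallest pos >= 51 is 57 -> NA
Op 3: route key 73: none >= 73, wrap to smallest pos 57 -> NA
Op 4: add NB@7 -> ring=[7:NB,57:NA]
Op 5: route key 30: smallest pos >= 30 is 57 -> NA
Op 6: add NC@31 -> ring=[7:NB,31:NC,57:NA]
Op 7: remove NA -> ring=[7:NB,31:NC]
Op 8: route key 67: none >= 67, wrap to smallest pos 7 -> NB
Op 9: add ND@85 -> ring=[7:NB,31:NC,85:ND]
Final route key 1: smallest pos >= 1 is 7 -> NB

Answer: NB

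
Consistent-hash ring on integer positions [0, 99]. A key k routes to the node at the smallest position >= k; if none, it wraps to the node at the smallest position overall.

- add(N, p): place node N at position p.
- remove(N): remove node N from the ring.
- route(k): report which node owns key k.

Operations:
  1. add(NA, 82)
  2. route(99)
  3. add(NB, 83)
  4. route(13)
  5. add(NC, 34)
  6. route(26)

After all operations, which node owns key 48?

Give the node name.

Op 1: add NA@82 -> ring=[82:NA]
Op 2: route key 99: none >= 99, wrap to smallest pos 82 -> NA
Op 3: add NB@83 -> ring=[82:NA,83:NB]
Op 4: route key 13: smallest pos >= 13 is 82 -> NA
Op 5: add NC@34 -> ring=[34:NC,82:NA,83:NB]
Op 6: route key 26: smallest pos >= 26 is 34 -> NC
Final route key 48: smallest pos >= 48 is 82 -> NA

Answer: NA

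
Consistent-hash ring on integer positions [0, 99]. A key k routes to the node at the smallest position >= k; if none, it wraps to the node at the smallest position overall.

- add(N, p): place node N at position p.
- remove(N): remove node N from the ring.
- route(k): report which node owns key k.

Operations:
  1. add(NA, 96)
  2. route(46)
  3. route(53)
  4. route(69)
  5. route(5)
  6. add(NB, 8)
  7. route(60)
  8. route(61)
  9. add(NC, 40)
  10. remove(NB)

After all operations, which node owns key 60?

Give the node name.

Op 1: add NA@96 -> ring=[96:NA]
Op 2: route key 46: smallest pos >= 46 is 96 -> NA
Op 3: route key 53: smallest pos >= 53 is 96 -> NA
Op 4: route key 69: smallest pos >= 69 is 96 -> NA
Op 5: route key 5: smallest pos >= 5 is 96 -> NA
Op 6: add NB@8 -> ring=[8:NB,96:NA]
Op 7: route key 60: smallest pos >= 60 is 96 -> NA
Op 8: route key 61: smallest pos >= 61 is 96 -> NA
Op 9: add NC@40 -> ring=[8:NB,40:NC,96:NA]
Op 10: remove NB -> ring=[40:NC,96:NA]
Final route key 60: smallest pos >= 60 is 96 -> NA

Answer: NA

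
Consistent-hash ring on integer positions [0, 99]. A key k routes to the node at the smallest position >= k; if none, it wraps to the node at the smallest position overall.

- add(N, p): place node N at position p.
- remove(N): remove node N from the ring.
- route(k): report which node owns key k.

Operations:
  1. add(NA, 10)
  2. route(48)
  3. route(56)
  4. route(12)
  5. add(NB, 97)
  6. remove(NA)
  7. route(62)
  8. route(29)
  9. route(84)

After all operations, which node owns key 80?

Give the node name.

Op 1: add NA@10 -> ring=[10:NA]
Op 2: route key 48: none >= 48, wrap to smallest pos 10 -> NA
Op 3: route key 56: none >= 56, wrap to smallest pos 10 -> NA
Op 4: route key 12: none >= 12, wrap to smallest pos 10 -> NA
Op 5: add NB@97 -> ring=[10:NA,97:NB]
Op 6: remove NA -> ring=[97:NB]
Op 7: route key 62: smallest pos >= 62 is 97 -> NB
Op 8: route key 29: smallest pos >= 29 is 97 -> NB
Op 9: route key 84: smallest pos >= 84 is 97 -> NB
Final route key 80: smallest pos >= 80 is 97 -> NB

Answer: NB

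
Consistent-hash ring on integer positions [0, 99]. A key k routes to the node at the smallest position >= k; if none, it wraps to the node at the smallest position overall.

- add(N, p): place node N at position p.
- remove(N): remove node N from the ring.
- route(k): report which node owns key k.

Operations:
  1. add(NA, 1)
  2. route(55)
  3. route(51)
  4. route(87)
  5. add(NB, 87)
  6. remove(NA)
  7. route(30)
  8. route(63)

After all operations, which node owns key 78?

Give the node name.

Answer: NB

Derivation:
Op 1: add NA@1 -> ring=[1:NA]
Op 2: route key 55: none >= 55, wrap to smallest pos 1 -> NA
Op 3: route key 51: none >= 51, wrap to smallest pos 1 -> NA
Op 4: route key 87: none >= 87, wrap to smallest pos 1 -> NA
Op 5: add NB@87 -> ring=[1:NA,87:NB]
Op 6: remove NA -> ring=[87:NB]
Op 7: route key 30: smallest pos >= 30 is 87 -> NB
Op 8: route key 63: smallest pos >= 63 is 87 -> NB
Final route key 78: smallest pos >= 78 is 87 -> NB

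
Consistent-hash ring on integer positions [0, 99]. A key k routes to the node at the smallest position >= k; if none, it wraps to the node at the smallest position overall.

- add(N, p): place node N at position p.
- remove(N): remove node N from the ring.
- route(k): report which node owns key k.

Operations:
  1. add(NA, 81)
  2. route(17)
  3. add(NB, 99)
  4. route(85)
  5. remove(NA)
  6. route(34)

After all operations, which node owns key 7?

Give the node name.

Answer: NB

Derivation:
Op 1: add NA@81 -> ring=[81:NA]
Op 2: route key 17: smallest pos >= 17 is 81 -> NA
Op 3: add NB@99 -> ring=[81:NA,99:NB]
Op 4: route key 85: smallest pos >= 85 is 99 -> NB
Op 5: remove NA -> ring=[99:NB]
Op 6: route key 34: smallest pos >= 34 is 99 -> NB
Final route key 7: smallest pos >= 7 is 99 -> NB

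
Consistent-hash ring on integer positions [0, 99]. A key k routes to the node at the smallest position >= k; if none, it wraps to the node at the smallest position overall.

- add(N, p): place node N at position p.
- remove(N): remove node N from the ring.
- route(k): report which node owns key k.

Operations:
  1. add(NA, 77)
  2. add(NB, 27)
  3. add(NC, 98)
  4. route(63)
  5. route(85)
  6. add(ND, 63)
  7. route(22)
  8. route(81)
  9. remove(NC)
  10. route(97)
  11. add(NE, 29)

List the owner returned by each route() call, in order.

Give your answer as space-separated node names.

Answer: NA NC NB NC NB

Derivation:
Op 1: add NA@77 -> ring=[77:NA]
Op 2: add NB@27 -> ring=[27:NB,77:NA]
Op 3: add NC@98 -> ring=[27:NB,77:NA,98:NC]
Op 4: route key 63: smallest pos >= 63 is 77 -> NA
Op 5: route key 85: smallest pos >= 85 is 98 -> NC
Op 6: add ND@63 -> ring=[27:NB,63:ND,77:NA,98:NC]
Op 7: route key 22: smallest pos >= 22 is 27 -> NB
Op 8: route key 81: smallest pos >= 81 is 98 -> NC
Op 9: remove NC -> ring=[27:NB,63:ND,77:NA]
Op 10: route key 97: none >= 97, wrap to smallest pos 27 -> NB
Op 11: add NE@29 -> ring=[27:NB,29:NE,63:ND,77:NA]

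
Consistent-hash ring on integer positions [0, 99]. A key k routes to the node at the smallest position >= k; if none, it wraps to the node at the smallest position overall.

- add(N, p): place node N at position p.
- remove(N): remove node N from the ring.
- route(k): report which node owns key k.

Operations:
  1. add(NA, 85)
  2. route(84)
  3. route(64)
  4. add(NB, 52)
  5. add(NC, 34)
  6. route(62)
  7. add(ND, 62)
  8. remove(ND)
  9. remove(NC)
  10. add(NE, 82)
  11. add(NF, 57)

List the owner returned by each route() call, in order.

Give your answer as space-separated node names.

Answer: NA NA NA

Derivation:
Op 1: add NA@85 -> ring=[85:NA]
Op 2: route key 84: smallest pos >= 84 is 85 -> NA
Op 3: route key 64: smallest pos >= 64 is 85 -> NA
Op 4: add NB@52 -> ring=[52:NB,85:NA]
Op 5: add NC@34 -> ring=[34:NC,52:NB,85:NA]
Op 6: route key 62: smallest pos >= 62 is 85 -> NA
Op 7: add ND@62 -> ring=[34:NC,52:NB,62:ND,85:NA]
Op 8: remove ND -> ring=[34:NC,52:NB,85:NA]
Op 9: remove NC -> ring=[52:NB,85:NA]
Op 10: add NE@82 -> ring=[52:NB,82:NE,85:NA]
Op 11: add NF@57 -> ring=[52:NB,57:NF,82:NE,85:NA]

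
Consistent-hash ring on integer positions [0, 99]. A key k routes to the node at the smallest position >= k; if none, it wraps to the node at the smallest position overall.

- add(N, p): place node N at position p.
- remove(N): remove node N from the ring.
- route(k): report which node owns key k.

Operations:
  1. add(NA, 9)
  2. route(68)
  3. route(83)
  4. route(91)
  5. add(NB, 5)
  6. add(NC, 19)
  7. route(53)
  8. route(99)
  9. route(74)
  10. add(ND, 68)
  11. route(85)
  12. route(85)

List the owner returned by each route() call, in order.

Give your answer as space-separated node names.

Op 1: add NA@9 -> ring=[9:NA]
Op 2: route key 68: none >= 68, wrap to smallest pos 9 -> NA
Op 3: route key 83: none >= 83, wrap to smallest pos 9 -> NA
Op 4: route key 91: none >= 91, wrap to smallest pos 9 -> NA
Op 5: add NB@5 -> ring=[5:NB,9:NA]
Op 6: add NC@19 -> ring=[5:NB,9:NA,19:NC]
Op 7: route key 53: none >= 53, wrap to smallest pos 5 -> NB
Op 8: route key 99: none >= 99, wrap to smallest pos 5 -> NB
Op 9: route key 74: none >= 74, wrap to smallest pos 5 -> NB
Op 10: add ND@68 -> ring=[5:NB,9:NA,19:NC,68:ND]
Op 11: route key 85: none >= 85, wrap to smallest pos 5 -> NB
Op 12: route key 85: none >= 85, wrap to smallest pos 5 -> NB

Answer: NA NA NA NB NB NB NB NB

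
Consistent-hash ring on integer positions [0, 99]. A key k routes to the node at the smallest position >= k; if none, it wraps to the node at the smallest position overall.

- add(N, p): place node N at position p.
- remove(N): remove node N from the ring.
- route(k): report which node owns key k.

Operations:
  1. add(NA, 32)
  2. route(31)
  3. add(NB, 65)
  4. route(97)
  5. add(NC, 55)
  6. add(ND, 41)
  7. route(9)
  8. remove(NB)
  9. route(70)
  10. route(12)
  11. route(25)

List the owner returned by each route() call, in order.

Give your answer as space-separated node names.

Op 1: add NA@32 -> ring=[32:NA]
Op 2: route key 31: smallest pos >= 31 is 32 -> NA
Op 3: add NB@65 -> ring=[32:NA,65:NB]
Op 4: route key 97: none >= 97, wrap to smallest pos 32 -> NA
Op 5: add NC@55 -> ring=[32:NA,55:NC,65:NB]
Op 6: add ND@41 -> ring=[32:NA,41:ND,55:NC,65:NB]
Op 7: route key 9: smallest pos >= 9 is 32 -> NA
Op 8: remove NB -> ring=[32:NA,41:ND,55:NC]
Op 9: route key 70: none >= 70, wrap to smallest pos 32 -> NA
Op 10: route key 12: smallest pos >= 12 is 32 -> NA
Op 11: route key 25: smallest pos >= 25 is 32 -> NA

Answer: NA NA NA NA NA NA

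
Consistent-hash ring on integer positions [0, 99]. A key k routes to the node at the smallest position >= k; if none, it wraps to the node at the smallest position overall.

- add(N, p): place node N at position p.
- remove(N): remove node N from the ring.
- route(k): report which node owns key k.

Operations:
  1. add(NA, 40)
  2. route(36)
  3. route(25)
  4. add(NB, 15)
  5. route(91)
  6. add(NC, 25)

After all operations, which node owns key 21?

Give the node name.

Op 1: add NA@40 -> ring=[40:NA]
Op 2: route key 36: smallest pos >= 36 is 40 -> NA
Op 3: route key 25: smallest pos >= 25 is 40 -> NA
Op 4: add NB@15 -> ring=[15:NB,40:NA]
Op 5: route key 91: none >= 91, wrap to smallest pos 15 -> NB
Op 6: add NC@25 -> ring=[15:NB,25:NC,40:NA]
Final route key 21: smallest pos >= 21 is 25 -> NC

Answer: NC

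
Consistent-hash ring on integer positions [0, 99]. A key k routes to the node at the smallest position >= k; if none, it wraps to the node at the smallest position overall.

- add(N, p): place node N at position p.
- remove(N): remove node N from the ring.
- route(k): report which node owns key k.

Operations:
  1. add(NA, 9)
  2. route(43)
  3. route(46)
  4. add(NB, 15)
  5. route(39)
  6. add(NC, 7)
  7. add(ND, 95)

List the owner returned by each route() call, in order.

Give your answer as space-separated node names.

Op 1: add NA@9 -> ring=[9:NA]
Op 2: route key 43: none >= 43, wrap to smallest pos 9 -> NA
Op 3: route key 46: none >= 46, wrap to smallest pos 9 -> NA
Op 4: add NB@15 -> ring=[9:NA,15:NB]
Op 5: route key 39: none >= 39, wrap to smallest pos 9 -> NA
Op 6: add NC@7 -> ring=[7:NC,9:NA,15:NB]
Op 7: add ND@95 -> ring=[7:NC,9:NA,15:NB,95:ND]

Answer: NA NA NA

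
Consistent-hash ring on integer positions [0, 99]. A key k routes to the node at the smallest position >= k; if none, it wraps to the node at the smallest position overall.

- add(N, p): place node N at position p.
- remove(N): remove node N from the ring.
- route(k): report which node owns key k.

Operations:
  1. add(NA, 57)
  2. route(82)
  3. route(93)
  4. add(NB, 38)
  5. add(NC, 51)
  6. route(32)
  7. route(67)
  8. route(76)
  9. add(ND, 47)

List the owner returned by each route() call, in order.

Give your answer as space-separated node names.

Op 1: add NA@57 -> ring=[57:NA]
Op 2: route key 82: none >= 82, wrap to smallest pos 57 -> NA
Op 3: route key 93: none >= 93, wrap to smallest pos 57 -> NA
Op 4: add NB@38 -> ring=[38:NB,57:NA]
Op 5: add NC@51 -> ring=[38:NB,51:NC,57:NA]
Op 6: route key 32: smallest pos >= 32 is 38 -> NB
Op 7: route key 67: none >= 67, wrap to smallest pos 38 -> NB
Op 8: route key 76: none >= 76, wrap to smallest pos 38 -> NB
Op 9: add ND@47 -> ring=[38:NB,47:ND,51:NC,57:NA]

Answer: NA NA NB NB NB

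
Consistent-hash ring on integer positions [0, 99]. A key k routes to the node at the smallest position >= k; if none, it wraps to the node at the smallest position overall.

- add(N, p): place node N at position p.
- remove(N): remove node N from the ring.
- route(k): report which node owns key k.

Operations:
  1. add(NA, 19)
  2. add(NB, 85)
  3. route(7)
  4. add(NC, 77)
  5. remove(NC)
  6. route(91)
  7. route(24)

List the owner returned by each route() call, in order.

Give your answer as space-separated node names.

Answer: NA NA NB

Derivation:
Op 1: add NA@19 -> ring=[19:NA]
Op 2: add NB@85 -> ring=[19:NA,85:NB]
Op 3: route key 7: smallest pos >= 7 is 19 -> NA
Op 4: add NC@77 -> ring=[19:NA,77:NC,85:NB]
Op 5: remove NC -> ring=[19:NA,85:NB]
Op 6: route key 91: none >= 91, wrap to smallest pos 19 -> NA
Op 7: route key 24: smallest pos >= 24 is 85 -> NB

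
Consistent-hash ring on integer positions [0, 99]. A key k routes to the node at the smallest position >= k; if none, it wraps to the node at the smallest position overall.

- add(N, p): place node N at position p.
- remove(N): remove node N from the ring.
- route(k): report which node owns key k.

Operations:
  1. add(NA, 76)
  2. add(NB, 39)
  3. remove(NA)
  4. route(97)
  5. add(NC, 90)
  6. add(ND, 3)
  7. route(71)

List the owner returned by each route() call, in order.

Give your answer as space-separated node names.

Answer: NB NC

Derivation:
Op 1: add NA@76 -> ring=[76:NA]
Op 2: add NB@39 -> ring=[39:NB,76:NA]
Op 3: remove NA -> ring=[39:NB]
Op 4: route key 97: none >= 97, wrap to smallest pos 39 -> NB
Op 5: add NC@90 -> ring=[39:NB,90:NC]
Op 6: add ND@3 -> ring=[3:ND,39:NB,90:NC]
Op 7: route key 71: smallest pos >= 71 is 90 -> NC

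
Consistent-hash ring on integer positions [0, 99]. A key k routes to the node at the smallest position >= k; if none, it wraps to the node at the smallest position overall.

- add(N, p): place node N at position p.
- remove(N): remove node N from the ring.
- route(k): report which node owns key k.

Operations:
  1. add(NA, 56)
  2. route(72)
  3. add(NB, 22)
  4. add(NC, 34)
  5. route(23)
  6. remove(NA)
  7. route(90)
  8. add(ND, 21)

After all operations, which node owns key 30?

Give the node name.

Op 1: add NA@56 -> ring=[56:NA]
Op 2: route key 72: none >= 72, wrap to smallest pos 56 -> NA
Op 3: add NB@22 -> ring=[22:NB,56:NA]
Op 4: add NC@34 -> ring=[22:NB,34:NC,56:NA]
Op 5: route key 23: smallest pos >= 23 is 34 -> NC
Op 6: remove NA -> ring=[22:NB,34:NC]
Op 7: route key 90: none >= 90, wrap to smallest pos 22 -> NB
Op 8: add ND@21 -> ring=[21:ND,22:NB,34:NC]
Final route key 30: smallest pos >= 30 is 34 -> NC

Answer: NC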